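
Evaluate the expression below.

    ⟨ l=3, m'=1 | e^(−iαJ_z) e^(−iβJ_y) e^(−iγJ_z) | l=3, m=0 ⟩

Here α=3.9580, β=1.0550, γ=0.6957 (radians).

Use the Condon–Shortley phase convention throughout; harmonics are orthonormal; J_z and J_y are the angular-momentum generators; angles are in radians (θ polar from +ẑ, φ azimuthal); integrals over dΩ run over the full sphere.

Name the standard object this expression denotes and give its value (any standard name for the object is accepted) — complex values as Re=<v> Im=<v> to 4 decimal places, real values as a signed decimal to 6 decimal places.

This is a Wigner D-matrix element — the rotation-matrix element ⟨l m'| R(α,β,γ) |l m⟩ in the angular-momentum basis.
D^3_{1,0}(3.9580,1.0550,0.6957) = e^{-i·1·3.9580}·d^3_{1,0}(1.0550)·e^{-i·0·0.6957}. Compute d first:
With c≡cos(β/2)=0.864068 and s≡sin(β/2)=0.503375, N=[24·2·6·6]^{1/2}=41.569219
k: max(0,(0)−(1))=0 … min(3+(0),3−(1))=2
  k=0: (−1)^1·41.5692/(12)·0.8641^5·0.5034^1 = -0.839890
  k=1: (−1)^2·41.5692/(4)·0.8641^3·0.5034^3 = +0.855126
  k=2: (−1)^3·41.5692/(12)·0.8641^1·0.5034^5 = -0.096738
d^3_{1,0}(1.0550) = -0.839890 +0.855126 -0.096738 = -0.081501
D = (-0.684844+0.728690i)·(-0.081501)·(+1.000000+0.000000i) = +0.055815-0.059389i

Wigner D-matrix element, Re=0.0558 Im=-0.0594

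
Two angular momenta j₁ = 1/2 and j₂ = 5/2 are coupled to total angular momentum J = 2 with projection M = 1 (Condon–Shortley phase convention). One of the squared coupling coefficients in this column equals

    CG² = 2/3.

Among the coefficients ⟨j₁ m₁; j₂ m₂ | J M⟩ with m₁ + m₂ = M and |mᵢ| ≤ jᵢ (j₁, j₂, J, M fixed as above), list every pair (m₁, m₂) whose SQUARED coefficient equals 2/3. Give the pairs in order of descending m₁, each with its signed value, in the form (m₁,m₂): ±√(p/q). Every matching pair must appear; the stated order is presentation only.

Admissible pairs with m₁+m₂ = M = 1: (-1/2,3/2), (1/2,1/2)
  (m₁,m₂)=(1/2,1/2): CG² = 1/3, CG = +√(1/3)
  (m₁,m₂)=(-1/2,3/2): CG² = 2/3, CG = −√(2/3)   ← matches the target
Pairs with CG² = 2/3: (-1/2,3/2): −√(2/3)

(-1/2,3/2): −√(2/3)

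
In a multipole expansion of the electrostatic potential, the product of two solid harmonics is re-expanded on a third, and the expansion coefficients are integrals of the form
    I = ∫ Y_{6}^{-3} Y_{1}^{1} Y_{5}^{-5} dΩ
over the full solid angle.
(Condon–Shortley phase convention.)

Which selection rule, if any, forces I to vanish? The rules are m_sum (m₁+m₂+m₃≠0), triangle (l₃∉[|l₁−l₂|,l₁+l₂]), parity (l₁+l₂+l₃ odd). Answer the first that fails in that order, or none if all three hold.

m_sum

Σmᵢ = -7  ✗
l₃∈[|l₁−l₂|,l₁+l₂]=[5,7], have l₃=5
Σlᵢ = 12 ⇒ even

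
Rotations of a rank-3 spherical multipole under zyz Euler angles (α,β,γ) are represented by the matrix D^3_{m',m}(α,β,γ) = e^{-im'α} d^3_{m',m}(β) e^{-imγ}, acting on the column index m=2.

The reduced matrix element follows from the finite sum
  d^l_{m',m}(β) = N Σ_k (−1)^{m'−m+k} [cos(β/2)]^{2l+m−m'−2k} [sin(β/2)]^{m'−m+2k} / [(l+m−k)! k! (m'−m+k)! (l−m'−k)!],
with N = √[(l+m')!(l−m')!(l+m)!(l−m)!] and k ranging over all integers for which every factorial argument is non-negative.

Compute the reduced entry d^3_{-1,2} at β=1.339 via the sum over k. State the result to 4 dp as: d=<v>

d=0.5006

d^3_{-1,2}(β=1.3390) via the finite sum:
c=cos(1.339000/2)=0.784132, s=sin(1.339000/2)=0.620594; N=√[2·24·120·1]=75.894664
k: max(0,(2)−(-1))=3 … min(3+(2),3−(-1))=4
  k=3: (−1)^0·75.8947/(12)·0.7841^3·0.6206^3 = +0.728820
  k=4: (−1)^1·75.8947/(24)·0.7841^1·0.6206^5 = -0.228259
d^3_{-1,2}(1.3390) = +0.728820 -0.228259 = +0.500562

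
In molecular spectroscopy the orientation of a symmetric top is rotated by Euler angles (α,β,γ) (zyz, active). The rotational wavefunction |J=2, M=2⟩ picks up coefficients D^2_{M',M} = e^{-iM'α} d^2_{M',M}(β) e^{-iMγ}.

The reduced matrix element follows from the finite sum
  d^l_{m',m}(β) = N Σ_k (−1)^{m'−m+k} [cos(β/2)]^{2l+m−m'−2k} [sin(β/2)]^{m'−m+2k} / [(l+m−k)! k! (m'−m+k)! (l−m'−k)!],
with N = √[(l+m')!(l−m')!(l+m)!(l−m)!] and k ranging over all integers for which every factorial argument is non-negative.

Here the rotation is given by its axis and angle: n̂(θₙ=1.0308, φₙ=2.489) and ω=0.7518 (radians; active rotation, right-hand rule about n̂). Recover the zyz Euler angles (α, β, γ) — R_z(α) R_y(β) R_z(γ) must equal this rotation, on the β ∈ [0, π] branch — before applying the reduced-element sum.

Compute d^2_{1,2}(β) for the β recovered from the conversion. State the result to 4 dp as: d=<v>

Axis–angle → zyz. n̂ = (sinθₙcosφₙ, sinθₙsinφₙ, cosθₙ) = (-0.681461, +0.520843, +0.514133), ω = 0.7518.
R = I cosω + sinω [n̂]ₓ + (1−cosω) n̂n̂ᵀ gives
  R = [+0.855632, -0.446798, +0.261276; +0.255461, +0.803581, +0.537585; -0.450149, -0.393229, +0.801709]
β = atan2(√(R₁₃²+R₂₃²), R₃₃) = 0.640648; α = atan2(R₂₃, R₁₃) mod 2π = 1.118397; γ = atan2(R₃₂, −R₃₁) mod 2π = 5.565175
d^2_{1,2}(β=0.6406) via the finite sum:
Half-angle: c=0.949133, s=0.314874. N=√(6·1·24·1)=12.000000
k: max(0,(2)−(1))=1 … min(2+(2),2−(1))=1
  k=1: (−1)^0·12.0000/(6)·0.9491^3·0.3149^1 = +0.538454
d^2_{1,2}(0.6406) = +0.538454

d=0.5385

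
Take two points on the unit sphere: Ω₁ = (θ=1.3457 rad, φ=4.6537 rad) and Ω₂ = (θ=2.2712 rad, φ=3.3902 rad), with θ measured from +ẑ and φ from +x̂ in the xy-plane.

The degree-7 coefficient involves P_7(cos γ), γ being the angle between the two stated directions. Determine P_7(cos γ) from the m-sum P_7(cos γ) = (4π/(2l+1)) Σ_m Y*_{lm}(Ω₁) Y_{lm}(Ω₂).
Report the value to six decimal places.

Expand P_7 via completeness: Σ_{m} conj(Y_{7,m}) at Ω₁ times Y_{7,m} at Ω₂ —
  m=-7: (0.166992, 0.383353) × (0.012881, 0.075285) = (-0.026710, 0.017510)  (running Σ = (-0.026710, 0.017510))
  m=-6: (-0.336265, 0.123560) × (-0.019049, 0.240155) = (-0.023268, -0.083109)  (running Σ = (-0.049978, -0.065599))
  m=-5: (0.032913, 0.108921) × (-0.135814, 0.399425) = (-0.047976, -0.001647)  (running Σ = (-0.097954, -0.067246))
  m=-4: (-0.338334, 0.080918) × (-0.211452, 0.325316) = (0.045217, -0.127176)  (running Σ = (-0.052736, -0.194422))
  m=-3: (0.001201, 0.006749) × (-0.009445, 0.008725) = (-0.000070, -0.000053)  (running Σ = (-0.052807, -0.194475))
  m=-2: (-0.325413, 0.038373) × (0.311819, -0.169221) = (-0.094977, 0.067032)  (running Σ = (-0.147783, -0.127443))
  m=-1: (-0.002009, -0.034185) × (0.169780, -0.043100) = (-0.001814, -0.005717)  (running Σ = (-0.149598, -0.133160))
  m=0: (-0.319668, -0.000000) × (-0.308920, 0.000000) = (0.098752, 0.000000)  (running Σ = (-0.050846, -0.133160))
  m=1: (0.002009, -0.034185) × (-0.169780, -0.043100) = (-0.001814, 0.005717)  (running Σ = (-0.052660, -0.127443))
  m=2: (-0.325413, -0.038373) × (0.311819, 0.169221) = (-0.094977, -0.067032)  (running Σ = (-0.147637, -0.194475))
  m=3: (-0.001201, 0.006749) × (0.009445, 0.008725) = (-0.000070, 0.000053)  (running Σ = (-0.147707, -0.194422))
  m=4: (-0.338334, -0.080918) × (-0.211452, -0.325316) = (0.045217, 0.127176)  (running Σ = (-0.102489, -0.067246))
  m=5: (-0.032913, 0.108921) × (0.135814, 0.399425) = (-0.047976, 0.001647)  (running Σ = (-0.150465, -0.065599))
  m=6: (-0.336265, -0.123560) × (-0.019049, -0.240155) = (-0.023268, 0.083109)  (running Σ = (-0.173734, 0.017510))
  m=7: (-0.166992, 0.383353) × (-0.012881, 0.075285) = (-0.026710, -0.017510)  (running Σ = (-0.200443, 0.000000))
Σ over m = (-0.200443, 0.000000); ×(4π/15) → (-0.167923, 0.000000). Real part: -0.167923

-0.167923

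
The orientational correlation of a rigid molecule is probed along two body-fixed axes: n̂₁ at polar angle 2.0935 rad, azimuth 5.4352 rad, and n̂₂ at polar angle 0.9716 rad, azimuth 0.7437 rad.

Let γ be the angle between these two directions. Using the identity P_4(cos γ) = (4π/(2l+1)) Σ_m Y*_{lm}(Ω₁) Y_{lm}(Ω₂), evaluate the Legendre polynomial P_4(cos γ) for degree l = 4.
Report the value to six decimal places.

Addition theorem: P_4(cos γ) = (4π/9) Σ_m Y*_{lm}(Ω₁) Y_{lm}(Ω₂), m = −4…4:
  term(m=-4) = +0.051153-0.004284i   from Y*(Ω₁)=-0.241663+0.061796i, Y(Ω₂)=-0.202933-0.034165i
  term(m=-3) = -0.010120-0.161272i   from Y*(Ω₁)=+0.336033+0.228729i, Y(Ω₂)=-0.243823-0.313965i
  term(m=-2) = -0.052276+0.002185i   from Y*(Ω₁)=-0.023347-0.185539i, Y(Ω₂)=+0.023307-0.278819i
  term(m=-1) = +0.000915+0.043774i   from Y*(Ω₁)=+0.169945-0.192670i, Y(Ω₂)=-0.125427+0.115380i
  term(m=+0) = +0.077340+0.000000i   from Y*(Ω₁)=-0.243602-0.000000i, Y(Ω₂)=-0.317486+0.000000i
  term(m=+1) = +0.000915-0.043774i   from Y*(Ω₁)=-0.169945-0.192670i, Y(Ω₂)=+0.125427+0.115380i
  term(m=+2) = -0.052276-0.002185i   from Y*(Ω₁)=-0.023347+0.185539i, Y(Ω₂)=+0.023307+0.278819i
  term(m=+3) = -0.010120+0.161272i   from Y*(Ω₁)=-0.336033+0.228729i, Y(Ω₂)=+0.243823-0.313965i
  term(m=+4) = +0.051153+0.004284i   from Y*(Ω₁)=-0.241663-0.061796i, Y(Ω₂)=-0.202933+0.034165i
Σ over m = +0.056684-0.000000i; ×(4π/9) → +0.079146-0.000000i. Real part: 0.079146

0.079146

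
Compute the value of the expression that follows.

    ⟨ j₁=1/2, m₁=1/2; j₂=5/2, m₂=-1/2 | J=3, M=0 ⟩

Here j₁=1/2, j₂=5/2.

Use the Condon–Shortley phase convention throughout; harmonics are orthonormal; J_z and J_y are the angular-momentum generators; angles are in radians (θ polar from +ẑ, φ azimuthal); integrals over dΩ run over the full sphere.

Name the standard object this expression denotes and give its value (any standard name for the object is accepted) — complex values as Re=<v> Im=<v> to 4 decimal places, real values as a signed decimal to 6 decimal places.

Clebsch–Gordan coefficient, +√(1/2) ≈ +0.707107

This is a Clebsch–Gordan (vector-coupling) coefficient.
j₁+j₂−J=0  J+j₁−j₂=1  J−j₁+j₂=5  j₁+j₂+J+1=7
(j₁±m₁, j₂±m₂, J±M) = (1,0,2,3,3,3)
P² = 72
sum k=0..0:
  [0] +1/12 = 1/12
S = 1/12
C² = P²·S² = 1/2 ; C = +0.707107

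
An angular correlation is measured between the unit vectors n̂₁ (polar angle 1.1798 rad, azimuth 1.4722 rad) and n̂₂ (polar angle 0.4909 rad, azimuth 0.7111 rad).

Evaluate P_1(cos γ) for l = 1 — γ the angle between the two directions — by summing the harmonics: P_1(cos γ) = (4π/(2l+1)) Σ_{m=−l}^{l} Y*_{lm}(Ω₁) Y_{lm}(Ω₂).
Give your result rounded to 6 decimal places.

0.651687

Term-by-term m-sum for l=1 (normalisation 4π/3 = 4.188790):
  [-1]  conj(Y_{1,-1})(Ω₁) = +0.031443+0.317868i ; Y_{1,-1}(Ω₂) = +0.123400-0.106302i ; Δ = +0.037670+0.035882i
  [+0]  conj(Y_{1,0})(Ω₁) = +0.186211-0.000000i ; Y_{1,0}(Ω₂) = +0.430903+0.000000i ; Δ = +0.080239+0.000000i
  [+1]  conj(Y_{1,1})(Ω₁) = -0.031443+0.317868i ; Y_{1,1}(Ω₂) = -0.123400-0.106302i ; Δ = +0.037670-0.035882i
Accumulated sum +0.155579+0.000000i; after 4π/(2l+1) scaling, +0.651687+0.000000i ⇒ P_1 = 0.651687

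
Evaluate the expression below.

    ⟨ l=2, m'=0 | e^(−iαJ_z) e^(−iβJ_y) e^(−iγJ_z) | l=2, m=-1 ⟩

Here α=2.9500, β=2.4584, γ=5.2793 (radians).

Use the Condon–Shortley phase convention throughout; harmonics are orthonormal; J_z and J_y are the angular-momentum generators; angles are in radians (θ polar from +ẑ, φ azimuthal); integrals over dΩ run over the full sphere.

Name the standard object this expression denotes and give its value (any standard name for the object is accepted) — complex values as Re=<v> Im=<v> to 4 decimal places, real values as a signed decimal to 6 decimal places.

Wigner D-matrix element, Re=0.3220 Im=-0.5058

This is a Wigner D-matrix element — the rotation-matrix element ⟨l m'| R(α,β,γ) |l m⟩ in the angular-momentum basis.
First d^2_{0,-1}(β=2.4584), then the phase factors e^{-i(0)α} and e^{-i(-1)γ}:
Half-angle: c=0.334992, s=0.942221. N=√(2·2·1·6)=4.898979
Admissible k: 0..1 (factorial args all ≥0)
  k=0: (−1)^1·4.8990/(2)·0.3350^3·0.9422^1 = -0.086762
  k=1: (−1)^2·4.8990/(2)·0.3350^1·0.9422^3 = +0.686385
d^2_{0,-1}(2.4584) = -0.086762 +0.686385 = +0.599623
D = (+1.000000+0.000000i)·(+0.599623)·(+0.537029-0.843564i) = +0.322015-0.505821i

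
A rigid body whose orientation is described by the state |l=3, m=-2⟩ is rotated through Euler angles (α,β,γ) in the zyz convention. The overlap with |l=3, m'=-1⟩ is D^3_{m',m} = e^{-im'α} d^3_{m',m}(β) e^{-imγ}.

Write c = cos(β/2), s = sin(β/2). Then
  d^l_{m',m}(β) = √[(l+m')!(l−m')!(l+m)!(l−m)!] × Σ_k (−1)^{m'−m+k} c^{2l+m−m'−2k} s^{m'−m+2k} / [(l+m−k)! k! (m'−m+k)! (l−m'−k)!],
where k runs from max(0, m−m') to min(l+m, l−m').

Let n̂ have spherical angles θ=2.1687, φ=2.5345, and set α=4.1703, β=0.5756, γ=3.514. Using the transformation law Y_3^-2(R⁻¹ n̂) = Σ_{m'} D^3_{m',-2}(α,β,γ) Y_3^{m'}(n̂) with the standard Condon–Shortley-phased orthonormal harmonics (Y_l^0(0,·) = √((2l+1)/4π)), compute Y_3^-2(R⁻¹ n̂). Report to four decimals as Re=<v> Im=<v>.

Re=0.3803 Im=0.0501

Need the full column D^3_{m',-2} for m'=−3..3 at α=4.1703, β=0.5756, γ=3.5140.
cos(β/2)=0.958871, sin(β/2)=0.283843
d^3_{-3,-2}: single k=1 term ⇒ +0.563579;  D = +0.434893+0.358454i
d^3_{-2,-2}: k∈[0..1] ⇒ +0.777249 -0.340540 = +0.436709;  D = -0.411802+0.145375i
d^3_{-1,-2}: k∈[0..1] ⇒ -0.727577 +0.127511 = -0.600066;  D = -0.120817+0.587778i
d^3_{0,-2}: k∈[0..1] ⇒ +0.373043 -0.032689 = +0.340354;  D = +0.250233+0.230704i
d^3_{1,-2}: k∈[0..1] ⇒ -0.127511 +0.005587 = -0.121924;  D = +0.117044-0.034150i
d^3_{2,-2}: k∈[0..1] ⇒ +0.029840 -0.000523 = +0.029317;  D = +0.007486-0.028346i
d^3_{3,-2}: single k=0 term ⇒ -0.004327;  D = -0.003014-0.003105i
Y_3^{m'}(θ=2.1687,φ=2.5345) and Σ D·Y over m':
  (+0.4349+0.3585i)·(+0.0584-0.2282i)  (-0.4118+0.1454i)·(-0.1372-0.3683i)  (-0.1208+0.5878i)·(-0.1282-0.0890i)  (+0.2502+0.2307i)·(+0.2974+0.0000i)  (+0.1170-0.0342i)·(+0.1282-0.0890i)  (+0.0075-0.0283i)·(-0.1372+0.3683i)  (-0.0030-0.0031i)·(-0.0584-0.2282i)
Y_3^-2(R⁻¹ n̂) = +0.380319+0.050118i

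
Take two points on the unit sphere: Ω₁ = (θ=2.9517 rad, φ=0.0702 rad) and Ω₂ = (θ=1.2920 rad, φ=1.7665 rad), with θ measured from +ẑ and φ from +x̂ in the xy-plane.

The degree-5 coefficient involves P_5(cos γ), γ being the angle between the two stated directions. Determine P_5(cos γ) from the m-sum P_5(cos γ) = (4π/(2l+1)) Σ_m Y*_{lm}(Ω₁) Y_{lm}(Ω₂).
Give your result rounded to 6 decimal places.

-0.346288

Addition theorem: P_5(cos γ) = (4π/11) Σ_m Y*_{lm}(Ω₁) Y_{lm}(Ω₂), m = −5…5:
  [-5]  conj(Y_{5,-5})(Ω₁) = 0.00010 + 0.00004j ; Y_{5,-5}(Ω₂) = -0.31626 - 0.21280j ; Δ = -0.00002 - 0.00003j
  [-4]  conj(Y_{5,-4})(Ω₁) = -0.00176 - 0.00051j ; Y_{5,-4}(Ω₂) = 0.24462 - 0.24336j ; Δ = -0.00055 + 0.00030j
  [-3]  conj(Y_{5,-3})(Ω₁) = 0.01747 + 0.00373j ; Y_{5,-3}(Ω₂) = -0.05422 - 0.08148j ; Δ = -0.00064 - 0.00163j
  [-2]  conj(Y_{5,-2})(Ω₁) = -0.11115 - 0.01571j ; Y_{5,-2}(Ω₂) = 0.30794 - 0.12709j ; Δ = -0.03622 + 0.00929j
  [-1]  conj(Y_{5,-1})(Ω₁) = 0.42389 + 0.02981j ; Y_{5,-1}(Ω₂) = -0.00360 - 0.01817j ; Δ = -0.00099 - 0.00781j
  [+0]  conj(Y_{5,0})(Ω₁) = -0.69883 + 0.00000j ; Y_{5,0}(Ω₂) = 0.32378 + 0.00000j ; Δ = -0.22626 + 0.00000j
  [+1]  conj(Y_{5,1})(Ω₁) = -0.42389 + 0.02981j ; Y_{5,1}(Ω₂) = 0.00360 - 0.01817j ; Δ = -0.00099 + 0.00781j
  [+2]  conj(Y_{5,2})(Ω₁) = -0.11115 + 0.01571j ; Y_{5,2}(Ω₂) = 0.30794 + 0.12709j ; Δ = -0.03622 - 0.00929j
  [+3]  conj(Y_{5,3})(Ω₁) = -0.01747 + 0.00373j ; Y_{5,3}(Ω₂) = 0.05422 - 0.08148j ; Δ = -0.00064 + 0.00163j
  [+4]  conj(Y_{5,4})(Ω₁) = -0.00176 + 0.00051j ; Y_{5,4}(Ω₂) = 0.24462 + 0.24336j ; Δ = -0.00055 - 0.00030j
  [+5]  conj(Y_{5,5})(Ω₁) = -0.00010 + 0.00004j ; Y_{5,5}(Ω₂) = 0.31626 - 0.21280j ; Δ = -0.00002 + 0.00003j
Total Σ_m = -0.30312 - 0.00000j. Multiply by 1.142397: -0.34629 - 0.00000j. P_5(cos γ) = -0.346288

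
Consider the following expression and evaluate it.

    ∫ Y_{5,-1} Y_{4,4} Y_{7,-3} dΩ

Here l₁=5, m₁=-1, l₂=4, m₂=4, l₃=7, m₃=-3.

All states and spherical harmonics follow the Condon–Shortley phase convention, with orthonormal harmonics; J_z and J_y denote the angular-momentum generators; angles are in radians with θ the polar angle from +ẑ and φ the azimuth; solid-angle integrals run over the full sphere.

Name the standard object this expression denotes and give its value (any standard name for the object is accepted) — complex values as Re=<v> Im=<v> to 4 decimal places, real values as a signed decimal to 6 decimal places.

This is a Gaunt coefficient — the integral of a triple product of spherical harmonics over the sphere.
Rules hold: Σm=0, L=16 even, 1≤7≤9.
N = 11·9·15 = 1485
Δ = 2!·8!·6!/17! = 1/6126120
Racah Σ t=0..2: t=0:+1/69120 t=1:−1/20736 t=2:+1/69120 = -1/51840
⇒ 3j(5 4 7; 0 0 0)² = 280/21879, sgn +1
Racah Σ t=2..2: t=2:+1/829440 = 1/829440
⇒ 3j(5 4 7; -1 4 -3)² = 35/2431, sgn +1
4πI² = N·(3j₀)²·(3jₘ)² = 147000/537251
I = +1·√(0.273615/4π) = 0.14755880

Gaunt coefficient, +0.147559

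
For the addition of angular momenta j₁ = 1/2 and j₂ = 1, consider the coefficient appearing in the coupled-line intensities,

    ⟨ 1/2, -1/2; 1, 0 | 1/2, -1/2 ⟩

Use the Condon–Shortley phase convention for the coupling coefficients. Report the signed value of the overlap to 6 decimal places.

√[2·1!0!1!/3! · 0!1!1!1!0!1!] = √(1/3)
  +(−1)^1/∏(1,0,0,0,0,1)! = -1  (running -1)
⟨..|..⟩ = √(1/3)·(-1) = -0.577350

−√(1/3) = -0.577350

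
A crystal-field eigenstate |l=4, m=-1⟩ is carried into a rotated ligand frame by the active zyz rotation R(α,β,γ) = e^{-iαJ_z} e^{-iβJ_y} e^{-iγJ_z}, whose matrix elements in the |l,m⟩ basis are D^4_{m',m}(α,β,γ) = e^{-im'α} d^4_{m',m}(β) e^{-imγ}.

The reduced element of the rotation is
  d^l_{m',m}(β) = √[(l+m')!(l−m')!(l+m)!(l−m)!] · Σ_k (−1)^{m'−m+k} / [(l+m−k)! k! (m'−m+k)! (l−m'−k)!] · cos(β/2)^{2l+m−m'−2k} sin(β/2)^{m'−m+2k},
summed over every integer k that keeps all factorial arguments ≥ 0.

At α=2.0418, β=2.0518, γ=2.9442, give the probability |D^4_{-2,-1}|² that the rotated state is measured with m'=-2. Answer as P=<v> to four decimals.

P=0.1944

D^4_{-2,-1}(2.0418,2.0518,2.9442) = e^{-i·-2·2.0418}·d^4_{-2,-1}(2.0518)·e^{-i·-1·2.9442}. Compute d first:
c=cos(2.051800/2)=0.518329, s=sin(2.051800/2)=0.855181; N=√[2·720·6·120]=1018.233765
Admissible k: 1..3 (factorial args all ≥0)
  k=1: (−1)^0·1018.2338/(240)·0.5183^7·0.8552^1 = +0.036470
  k=2: (−1)^1·1018.2338/(48)·0.5183^5·0.8552^3 = -0.496375
  k=3: (−1)^2·1018.2338/(72)·0.5183^3·0.8552^5 = +0.900789
d^4_{-2,-1}(2.0518) = +0.036470 -0.496375 +0.900789 = +0.440884
|D^4_{-2,-1}|² = |d^4_{-2,-1}(β)|² = (+0.440884)² = 0.194378 (the z-rotation phases have unit modulus)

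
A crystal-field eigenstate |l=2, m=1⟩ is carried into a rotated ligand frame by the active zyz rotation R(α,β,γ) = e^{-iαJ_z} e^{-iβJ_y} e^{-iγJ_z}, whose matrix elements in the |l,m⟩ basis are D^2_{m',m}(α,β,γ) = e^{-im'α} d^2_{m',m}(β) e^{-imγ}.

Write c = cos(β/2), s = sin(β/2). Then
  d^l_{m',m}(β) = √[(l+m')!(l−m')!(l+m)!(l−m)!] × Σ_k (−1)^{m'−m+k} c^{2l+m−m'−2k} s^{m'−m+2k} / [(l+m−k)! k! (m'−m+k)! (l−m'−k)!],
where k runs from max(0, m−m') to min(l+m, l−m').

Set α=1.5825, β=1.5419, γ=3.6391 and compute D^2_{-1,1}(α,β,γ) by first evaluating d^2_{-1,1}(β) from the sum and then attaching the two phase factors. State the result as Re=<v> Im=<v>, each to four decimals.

Split into d^2_{-1,1}(β=1.5419) × two z-phases.
Half-angle: c=0.717249, s=0.696817. N=√(1·6·6·1)=6.000000
Admissible k: 2..3 (factorial args all ≥0)
  k=2: (−1)^0·6.0000/(2)·0.7172^2·0.6968^2 = +0.749374
  k=3: (−1)^1·6.0000/(6)·0.7172^0·0.6968^4 = -0.235763
d^2_{-1,1}(1.5419) = +0.749374 -0.235763 = +0.513611
Attach z-rotation phases: D = e^{-i(-1)(1.5825)}·(+0.513611)·e^{-i(1)(3.6391)} = -0.239815-0.454187i

Re=-0.2398 Im=-0.4542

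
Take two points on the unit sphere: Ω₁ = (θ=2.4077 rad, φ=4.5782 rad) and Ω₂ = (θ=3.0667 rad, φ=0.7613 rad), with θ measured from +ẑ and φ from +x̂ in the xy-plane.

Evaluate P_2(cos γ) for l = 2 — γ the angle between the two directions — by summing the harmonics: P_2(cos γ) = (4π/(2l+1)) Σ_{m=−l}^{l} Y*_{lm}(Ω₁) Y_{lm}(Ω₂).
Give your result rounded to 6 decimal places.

Summing Y*_{l m}(θ₁,φ₁)·Y_{l m}(θ₂,φ₂) over m ∈ [−2, 2]; prefactor 4π/(2·2+1) = 2.513274:
  [-2]  conj(Y_{2,-2})(Ω₁) = -0.16707 + 0.04595j ; Y_{2,-2}(Ω₂) = 0.00010 - 0.00216j ; Δ = 0.00008 + 0.00037j
  [-1]  conj(Y_{2,-1})(Ω₁) = 0.05140 + 0.38077j ; Y_{2,-1}(Ω₂) = -0.04173 + 0.03977j ; Δ = -0.01729 - 0.01385j
  [+0]  conj(Y_{2,0})(Ω₁) = 0.20634 + 0.00000j ; Y_{2,0}(Ω₂) = 0.62549 + 0.00000j ; Δ = 0.12906 + 0.00000j
  [+1]  conj(Y_{2,1})(Ω₁) = -0.05140 + 0.38077j ; Y_{2,1}(Ω₂) = 0.04173 + 0.03977j ; Δ = -0.01729 + 0.01385j
  [+2]  conj(Y_{2,2})(Ω₁) = -0.16707 - 0.04595j ; Y_{2,2}(Ω₂) = 0.00010 + 0.00216j ; Δ = 0.00008 - 0.00037j
Total Σ_m = 0.09466 - 0.00000j. Multiply by 2.513274: 0.23789 - 0.00000j. P_2(cos γ) = 0.237894

0.237894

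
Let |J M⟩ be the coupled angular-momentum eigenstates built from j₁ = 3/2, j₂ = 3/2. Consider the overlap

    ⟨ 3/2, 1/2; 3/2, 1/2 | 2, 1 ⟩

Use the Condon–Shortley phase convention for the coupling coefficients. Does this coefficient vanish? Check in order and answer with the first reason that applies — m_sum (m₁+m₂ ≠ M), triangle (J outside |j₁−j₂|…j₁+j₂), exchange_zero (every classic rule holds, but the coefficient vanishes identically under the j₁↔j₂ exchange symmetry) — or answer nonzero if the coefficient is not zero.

m-sum: m₁+m₂ = 1/2+1/2 = 1, M = 1  ✓
triangle: |j₁−j₂| = 0 ≤ J = 2 ≤ j₁+j₂ = 3  ✓
exchange: j₁=j₂ and m₁=m₂, and (−1)^(j₁+j₂−J) = (−1)^1 = −1 forces ⟨j₁m₁;j₂m₂|JM⟩ = −⟨j₂m₂;j₁m₁|JM⟩ = −⟨j₁m₁;j₂m₂|JM⟩ ⇒ the coefficient vanishes identically
Racah sum check: Σ_k collapses to 0 ⇒ CG = 0

exchange_zero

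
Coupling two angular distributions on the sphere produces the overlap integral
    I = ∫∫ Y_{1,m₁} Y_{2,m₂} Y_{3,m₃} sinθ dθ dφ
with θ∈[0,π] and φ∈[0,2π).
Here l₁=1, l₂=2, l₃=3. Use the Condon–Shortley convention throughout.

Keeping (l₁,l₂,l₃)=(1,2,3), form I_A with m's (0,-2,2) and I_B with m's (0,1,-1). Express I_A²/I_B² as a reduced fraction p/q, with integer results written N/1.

Same 1,2,3: normalisation and zero-m 3j drop out of the ratio.
A: Δ: 0! 2! 4! / 7! → 1/105; sum: t=0:+1/24 = 1/24; 3j²(1 2 3; 0 -2 2) = Δ·Π!·Σ² = 1/21  (sign -1)
B: Δ: 0! 2! 4! / 7! → 1/105; sum: t=0:+1/6 = 1/6; 3j²(1 2 3; 0 1 -1) = Δ·Π!·Σ² = 8/105  (sign +1)
I_A²/I_B² = (1/21)/(8/105) = 5/8

5/8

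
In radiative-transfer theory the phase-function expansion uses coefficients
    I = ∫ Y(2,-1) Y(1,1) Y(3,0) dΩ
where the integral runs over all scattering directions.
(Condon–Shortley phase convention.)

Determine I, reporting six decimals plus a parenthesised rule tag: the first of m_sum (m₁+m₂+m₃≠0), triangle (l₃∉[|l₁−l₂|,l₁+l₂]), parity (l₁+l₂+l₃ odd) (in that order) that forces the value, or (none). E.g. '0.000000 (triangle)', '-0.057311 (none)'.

0.143048 (none)

Rules hold: Σm=0, L=6 even, 1≤3≤3.
N = 5·3·7 = 105
Δ = 0!·4!·2!/7! = 1/105
Racah Σ t=0..0: t=0:+1/4 = 1/4
⇒ 3j(2 1 3; 0 0 0)² = 3/35, sgn -1
Racah Σ t=0..0: t=0:+1/12 = 1/12
⇒ 3j(2 1 3; -1 1 0)² = 1/35, sgn -1
4πI² = N·(3j₀)²·(3jₘ)² = 9/35
I = +1·√(0.257143/4π) = 0.14304817
No selection rule forces the value: the integral is nonzero (none).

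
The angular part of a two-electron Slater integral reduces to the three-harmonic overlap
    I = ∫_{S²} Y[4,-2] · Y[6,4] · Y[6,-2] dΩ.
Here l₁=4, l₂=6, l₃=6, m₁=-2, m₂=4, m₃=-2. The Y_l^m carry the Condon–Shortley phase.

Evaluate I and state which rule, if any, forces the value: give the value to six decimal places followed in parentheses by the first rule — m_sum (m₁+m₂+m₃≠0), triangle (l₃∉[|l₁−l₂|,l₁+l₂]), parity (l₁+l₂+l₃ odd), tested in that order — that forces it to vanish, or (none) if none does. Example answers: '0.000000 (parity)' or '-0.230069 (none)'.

Checks pass: Σm=0; 16 even; l₃=6∈[2,10].
(2·4+1)(2·6+1)(2·6+1) = 1521
Δ: 4! 4! 8! / 17! → 1/15315300
sum: t=0:+1/829440 t=1:−1/25920 t=2:+1/9216 t=3:−1/25920 t=4:+1/829440 = 7/207360
3j²(4 6 6; 0 0 0) = Δ·Π!·Σ² = 28/2431  (sign +1)
sum: t=2:+1/3870720 t=3:−1/181440 t=4:+1/138240 = 23/11612160
3j²(4 6 6; -2 4 -2) = Δ·Π!·Σ² = 529/204204  (sign +1)
combine: 4πI² = 1521·28/2431·529/204204 = 1587/34969
take √, sign +1: I = 0.06009550
No selection rule forces the value: the integral is nonzero (none).

0.060095 (none)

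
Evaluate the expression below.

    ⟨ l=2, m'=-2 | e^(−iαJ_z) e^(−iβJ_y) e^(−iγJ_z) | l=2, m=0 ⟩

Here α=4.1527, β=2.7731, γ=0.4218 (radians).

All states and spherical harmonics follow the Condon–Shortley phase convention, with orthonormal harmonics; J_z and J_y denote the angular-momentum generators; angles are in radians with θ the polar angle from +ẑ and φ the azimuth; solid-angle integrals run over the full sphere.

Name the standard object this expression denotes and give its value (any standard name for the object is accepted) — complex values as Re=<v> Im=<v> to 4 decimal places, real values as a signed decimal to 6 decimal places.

This is a Wigner D-matrix element — the rotation-matrix element ⟨l m'| R(α,β,γ) |l m⟩ in the angular-momentum basis.
First d^2_{-2,0}(β=2.7731), then the phase factors e^{-i(-2)α} and e^{-i(0)γ}:
c=cos(2.773100/2)=0.183206, s=sin(2.773100/2)=0.983075; N=√[1·24·2·2]=9.797959
k∈{2} keeps every argument non-negative
  k=2: (−1)^0·9.7980/(4)·0.1832^2·0.9831^2 = +0.079456
d^2_{-2,0}(2.7731) = +0.079456
Attach z-rotation phases: D = e^{-i(-2)(4.1527)}·(+0.079456)·e^{-i(0)(0.4218)} = -0.034662+0.071497i

Wigner D-matrix element, Re=-0.0347 Im=0.0715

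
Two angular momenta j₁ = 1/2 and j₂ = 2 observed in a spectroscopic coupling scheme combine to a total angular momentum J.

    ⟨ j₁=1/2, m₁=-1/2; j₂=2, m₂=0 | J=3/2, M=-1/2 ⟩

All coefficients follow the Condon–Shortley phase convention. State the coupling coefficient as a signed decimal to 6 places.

-0.632456  (= −√(2/5))

√[4·1!0!3!/5! · 0!1!2!2!1!2!] = √(8/5)
  +(−1)^1/∏(1,0,0,1,0,2)! = -1/2  (running -1/2)
⟨..|..⟩ = √(8/5)·(-1/2) = -0.632456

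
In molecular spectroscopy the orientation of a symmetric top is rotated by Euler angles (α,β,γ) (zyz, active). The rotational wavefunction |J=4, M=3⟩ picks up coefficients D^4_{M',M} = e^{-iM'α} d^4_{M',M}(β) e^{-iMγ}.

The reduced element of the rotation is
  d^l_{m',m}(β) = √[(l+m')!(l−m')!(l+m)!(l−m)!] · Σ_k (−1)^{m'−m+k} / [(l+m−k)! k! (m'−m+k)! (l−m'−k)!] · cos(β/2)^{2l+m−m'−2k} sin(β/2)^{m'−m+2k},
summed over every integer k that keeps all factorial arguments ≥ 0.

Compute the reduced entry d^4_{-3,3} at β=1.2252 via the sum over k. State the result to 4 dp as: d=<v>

d^4_{-3,3}(β=1.2252) via the finite sum:
c=cos(1.225200/2)=0.818156, s=sin(1.225200/2)=0.574997; N=√[1·5040·5040·1]=5040.000000
The bounds max(0,m−m')=6 and min(l+m,l−m')=7 give 2 terms
  k=6: (−1)^0·5040.0000/(720)·0.8182^2·0.5750^6 = +0.169341
  k=7: (−1)^1·5040.0000/(5040)·0.8182^0·0.5750^8 = -0.011949
d^4_{-3,3}(1.2252) = +0.169341 -0.011949 = +0.157392

d=0.1574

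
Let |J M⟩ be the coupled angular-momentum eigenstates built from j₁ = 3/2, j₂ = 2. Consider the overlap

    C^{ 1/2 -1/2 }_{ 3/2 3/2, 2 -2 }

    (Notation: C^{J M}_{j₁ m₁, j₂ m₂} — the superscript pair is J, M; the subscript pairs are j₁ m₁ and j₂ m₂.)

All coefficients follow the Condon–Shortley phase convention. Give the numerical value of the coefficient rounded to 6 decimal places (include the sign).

+√(2/5) = +0.632456

√[2·3!0!1!/5! · 3!0!0!4!0!1!] = √(72/5)
  +(−1)^0/∏(0,3,0,0,0,1)! = 1/6  (running 1/6)
⟨..|..⟩ = √(72/5)·(1/6) = +0.632456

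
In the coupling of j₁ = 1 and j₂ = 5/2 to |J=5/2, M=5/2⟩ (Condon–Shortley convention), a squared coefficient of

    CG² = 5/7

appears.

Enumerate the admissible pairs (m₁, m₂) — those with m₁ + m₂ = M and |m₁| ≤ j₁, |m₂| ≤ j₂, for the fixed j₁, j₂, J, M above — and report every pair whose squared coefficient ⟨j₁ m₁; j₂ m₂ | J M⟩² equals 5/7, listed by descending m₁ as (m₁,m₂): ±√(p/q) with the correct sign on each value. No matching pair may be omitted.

(0,5/2): −√(5/7)

Admissible pairs with m₁+m₂ = M = 5/2: (0,5/2), (1,3/2)
  (m₁,m₂)=(1,3/2): CG² = 2/7, CG = +√(2/7)
  (m₁,m₂)=(0,5/2): CG² = 5/7, CG = −√(5/7)   ← matches the target
Pairs with CG² = 5/7: (0,5/2): −√(5/7)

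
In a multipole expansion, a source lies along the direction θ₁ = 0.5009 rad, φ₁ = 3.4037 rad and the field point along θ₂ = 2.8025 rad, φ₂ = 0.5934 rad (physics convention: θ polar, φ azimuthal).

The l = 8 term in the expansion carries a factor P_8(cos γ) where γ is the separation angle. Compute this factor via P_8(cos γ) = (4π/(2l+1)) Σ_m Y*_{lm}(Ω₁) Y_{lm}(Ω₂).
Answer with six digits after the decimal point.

0.354647

Expand P_8 via completeness: Σ_{m} conj(Y_{8,m}) at Ω₁ times Y_{8,m} at Ω₂ —
  [-8]  conj(Y_{8,-8})(Ω₁) = -0.00073 + 0.00126j ; Y_{8,-8}(Ω₂) = 0.00000 + 0.00008j ; Δ = -0.00000 - 0.00000j
  [-7]  conj(Y_{8,-7})(Ω₁) = 0.00278 - 0.01028j ; Y_{8,-7}(Ω₂) = 0.00046 - 0.00074j ; Δ = -0.00001 - 0.00001j
  [-6]  conj(Y_{8,-6})(Ω₁) = -0.00009 + 0.04866j ; Y_{8,-6}(Ω₂) = -0.00575 + 0.00256j ; Δ = -0.00012 - 0.00028j
  [-5]  conj(Y_{8,-5})(Ω₁) = -0.04003 - 0.15033j ; Y_{8,-5}(Ω₂) = 0.03180 + 0.00561j ; Δ = -0.00043 - 0.00500j
  [-4]  conj(Y_{8,-4})(Ω₁) = 0.17479 + 0.30361j ; Y_{8,-4}(Ω₂) = -0.08725 - 0.08426j ; Δ = 0.01033 - 0.04122j
  [-3]  conj(Y_{8,-3})(Ω₁) = -0.36458 - 0.36525j ; Y_{8,-3}(Ω₂) = 0.06758 + 0.31801j ; Δ = 0.09151 - 0.14062j
  [-2]  conj(Y_{8,-2})(Ω₁) = 0.31352 + 0.18127j ; Y_{8,-2}(Ω₂) = 0.21170 - 0.52394j ; Δ = 0.16135 - 0.12589j
  [-1]  conj(Y_{8,-1})(Ω₁) = 0.17853 + 0.04790j ; Y_{8,-1}(Ω₂) = -0.37330 + 0.25178j ; Δ = -0.07871 + 0.02707j
  [+0]  conj(Y_{8,0})(Ω₁) = -0.43667 + 0.00000j ; Y_{8,0}(Ω₂) = -0.25629 + 0.00000j ; Δ = 0.11192 + 0.00000j
  [+1]  conj(Y_{8,1})(Ω₁) = -0.17853 + 0.04790j ; Y_{8,1}(Ω₂) = 0.37330 + 0.25178j ; Δ = -0.07871 - 0.02707j
  [+2]  conj(Y_{8,2})(Ω₁) = 0.31352 - 0.18127j ; Y_{8,2}(Ω₂) = 0.21170 + 0.52394j ; Δ = 0.16135 + 0.12589j
  [+3]  conj(Y_{8,3})(Ω₁) = 0.36458 - 0.36525j ; Y_{8,3}(Ω₂) = -0.06758 + 0.31801j ; Δ = 0.09151 + 0.14062j
  [+4]  conj(Y_{8,4})(Ω₁) = 0.17479 - 0.30361j ; Y_{8,4}(Ω₂) = -0.08725 + 0.08426j ; Δ = 0.01033 + 0.04122j
  [+5]  conj(Y_{8,5})(Ω₁) = 0.04003 - 0.15033j ; Y_{8,5}(Ω₂) = -0.03180 + 0.00561j ; Δ = -0.00043 + 0.00500j
  [+6]  conj(Y_{8,6})(Ω₁) = -0.00009 - 0.04866j ; Y_{8,6}(Ω₂) = -0.00575 - 0.00256j ; Δ = -0.00012 + 0.00028j
  [+7]  conj(Y_{8,7})(Ω₁) = -0.00278 - 0.01028j ; Y_{8,7}(Ω₂) = -0.00046 - 0.00074j ; Δ = -0.00001 + 0.00001j
  [+8]  conj(Y_{8,8})(Ω₁) = -0.00073 - 0.00126j ; Y_{8,8}(Ω₂) = 0.00000 - 0.00008j ; Δ = -0.00000 + 0.00000j
Σ over m = 0.47977 - 0.00000j; ×(4π/17) → 0.35465 - 0.00000j. Real part: 0.354647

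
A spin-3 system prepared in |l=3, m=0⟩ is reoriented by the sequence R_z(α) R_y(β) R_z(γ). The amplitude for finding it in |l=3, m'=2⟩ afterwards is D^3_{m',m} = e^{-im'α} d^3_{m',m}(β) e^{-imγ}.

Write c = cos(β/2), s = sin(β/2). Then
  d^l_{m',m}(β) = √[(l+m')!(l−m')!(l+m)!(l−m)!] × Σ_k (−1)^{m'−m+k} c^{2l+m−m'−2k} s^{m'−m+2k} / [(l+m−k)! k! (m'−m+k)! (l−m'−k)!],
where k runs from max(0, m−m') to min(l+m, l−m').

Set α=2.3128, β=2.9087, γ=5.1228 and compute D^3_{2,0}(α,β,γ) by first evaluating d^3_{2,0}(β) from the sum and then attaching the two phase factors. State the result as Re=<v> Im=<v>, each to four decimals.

First d^3_{2,0}(β=2.9087), then the phase factors e^{-i(2)α} and e^{-i(0)γ}:
c=cos(2.908700/2)=0.116183, s=sin(2.908700/2)=0.993228; N=√[120·1·6·6]=65.726707
Admissible k: 0..1 (factorial args all ≥0)
  k=0: (−1)^2·65.7267/(12)·0.1162^4·0.9932^2 = +0.000985
  k=1: (−1)^3·65.7267/(12)·0.1162^2·0.9932^4 = -0.071952
d^3_{2,0}(2.9087) = +0.000985 -0.071952 = -0.070968
Attach z-rotation phases: D = e^{-i(2)(2.3128)}·(-0.070968)·e^{-i(0)(5.1228)} = +0.006151-0.070701i

Re=0.0062 Im=-0.0707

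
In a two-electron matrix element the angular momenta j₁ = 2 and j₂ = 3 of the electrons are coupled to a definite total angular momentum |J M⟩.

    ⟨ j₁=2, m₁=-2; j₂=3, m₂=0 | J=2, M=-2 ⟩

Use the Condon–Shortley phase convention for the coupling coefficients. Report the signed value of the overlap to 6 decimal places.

triangle: 3!×1!×3!/8! = 36/40320
(j±m)!: 0!×4!×3!×3!×0!×4! = 20736
prefactor² = (2J+1)×Δ×N² = 648/7
  k=3: −1/(3!×0!×1!×0!×0!×3!) = -1/36
Σ = -1/36  ⇒  CG² = 648/7×(-1/36)² = 1/14
CG = −√(1/14) = -0.267261

-0.267261  (= −√(1/14))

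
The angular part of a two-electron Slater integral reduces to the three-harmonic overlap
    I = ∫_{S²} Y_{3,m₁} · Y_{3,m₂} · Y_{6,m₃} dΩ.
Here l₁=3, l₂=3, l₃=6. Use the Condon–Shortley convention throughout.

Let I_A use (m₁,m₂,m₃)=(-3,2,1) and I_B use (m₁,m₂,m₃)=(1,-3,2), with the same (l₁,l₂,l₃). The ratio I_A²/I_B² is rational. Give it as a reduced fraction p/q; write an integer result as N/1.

1/4

l's match ⇒ only the (l;m) 3-j factors differ between A and B.
A: triangle coeff Δ(3,3,6) = 1/12012; Σ_t [0,0]: t=0:+1/86400 = 1/86400; (3j)²=1/1716 [(3 3 6; -3 2 1)], sign=-1
B: triangle coeff Δ(3,3,6) = 1/12012; Σ_t [0,0]: t=0:+1/34560 = 1/34560; (3j)²=1/429 [(3 3 6; 1 -3 2)], sign=+1
I_A²/I_B² = (1/1716)/(1/429) = 1/4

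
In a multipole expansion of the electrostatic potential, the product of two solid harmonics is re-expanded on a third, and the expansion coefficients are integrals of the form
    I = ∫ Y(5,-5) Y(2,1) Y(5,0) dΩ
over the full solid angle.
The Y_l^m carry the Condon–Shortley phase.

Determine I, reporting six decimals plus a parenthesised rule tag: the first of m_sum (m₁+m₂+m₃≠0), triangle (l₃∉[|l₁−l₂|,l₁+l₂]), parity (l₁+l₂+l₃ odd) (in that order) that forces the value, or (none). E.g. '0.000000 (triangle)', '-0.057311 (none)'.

0.000000 (m_sum)

-5 + 1 + 0 = -4 ≠ 0: azimuthal integral kills it; I = 0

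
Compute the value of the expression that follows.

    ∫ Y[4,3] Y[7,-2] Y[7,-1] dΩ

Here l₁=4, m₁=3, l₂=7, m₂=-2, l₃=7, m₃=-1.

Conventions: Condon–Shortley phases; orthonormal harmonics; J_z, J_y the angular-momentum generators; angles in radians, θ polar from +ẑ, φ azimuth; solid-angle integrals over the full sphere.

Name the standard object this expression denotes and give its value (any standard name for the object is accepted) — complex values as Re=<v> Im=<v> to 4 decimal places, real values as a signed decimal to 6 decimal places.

Gaunt coefficient, -0.033455

This is a Gaunt coefficient — the integral of a triple product of spherical harmonics over the sphere.
Checks pass: Σm=0; 18 even; l₃=7∈[3,11].
(2·4+1)(2·7+1)(2·7+1) = 2025
Δ: 4! 4! 10! / 19! → 1/58198140
sum: t=0:+1/17418240 t=1:−1/622080 t=2:+1/230400 t=3:−1/622080 t=4:+1/17418240 = 1/806400
3j²(4 7 7; 0 0 0) = Δ·Π!·Σ² = 2268/230945  (sign -1)
sum: t=0:+1/2073600 t=1:−1/2488320 = 1/12441600
3j²(4 7 7; 3 -2 -1) = Δ·Π!·Σ² = 98/138567  (sign +1)
combine: 4πI² = 2025·2268/230945·98/138567 = 30005640/2133423721
take √, sign -1: I = -0.03345476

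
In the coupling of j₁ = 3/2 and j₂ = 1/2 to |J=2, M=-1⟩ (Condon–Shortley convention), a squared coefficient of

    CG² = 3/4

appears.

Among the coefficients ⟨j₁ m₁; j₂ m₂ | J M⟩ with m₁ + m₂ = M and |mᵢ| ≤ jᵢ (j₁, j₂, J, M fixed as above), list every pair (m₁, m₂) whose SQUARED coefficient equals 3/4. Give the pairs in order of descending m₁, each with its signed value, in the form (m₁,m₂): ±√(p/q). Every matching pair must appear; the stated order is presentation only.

Admissible pairs with m₁+m₂ = M = -1: (-3/2,1/2), (-1/2,-1/2)
  (m₁,m₂)=(-1/2,-1/2): CG² = 3/4, CG = +√(3/4)   ← matches the target
  (m₁,m₂)=(-3/2,1/2): CG² = 1/4, CG = +√(1/4)
Pairs with CG² = 3/4: (-1/2,-1/2): +√(3/4)

(-1/2,-1/2): +√(3/4)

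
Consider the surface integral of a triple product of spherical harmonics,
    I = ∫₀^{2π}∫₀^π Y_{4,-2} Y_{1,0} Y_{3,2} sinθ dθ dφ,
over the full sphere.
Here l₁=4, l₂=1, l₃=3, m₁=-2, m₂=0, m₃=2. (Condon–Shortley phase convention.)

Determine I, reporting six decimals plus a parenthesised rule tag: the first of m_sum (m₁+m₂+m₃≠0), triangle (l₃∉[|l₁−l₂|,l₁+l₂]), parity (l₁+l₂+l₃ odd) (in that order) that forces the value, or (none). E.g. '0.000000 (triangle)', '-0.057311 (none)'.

0.213244 (none)

m-sum 0 ✓  L=8 even ✓  3≤3≤5 ✓
Π(2lᵢ+1) = 9×3×7 = 189
triangle coeff Δ(4,1,3) = 1/252
Σ_t [1,1]: t=1:−1/36 = -1/36
(3j)²=4/63 [(4 1 3; 0 0 0)], sign=+1
Σ_t [1,1]: t=1:−1/120 = -1/120
(3j)²=1/21 [(4 1 3; -2 0 2)], sign=+1
⇒ 4πI² = 4/7
I = (+1)√(4/7/(4π)) = 0.21324362
No selection rule forces the value: the integral is nonzero (none).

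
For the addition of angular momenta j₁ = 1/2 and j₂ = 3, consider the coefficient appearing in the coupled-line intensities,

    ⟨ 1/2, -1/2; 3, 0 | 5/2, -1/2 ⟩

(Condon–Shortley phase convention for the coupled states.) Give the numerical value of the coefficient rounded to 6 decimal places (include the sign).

triangle: 1!*0!*5!/7! = 120/5040
(j±m)!: 0!*1!*3!*3!*2!*3! = 432
prefactor² = (2J+1)*Δ*N² = 432/7
  k=1: −1/(1!*0!*0!*2!*0!*3!) = -1/12
Σ = -1/12  ⇒  CG² = 432/7*(-1/12)² = 3/7
CG = −√(3/7) = -0.654654

-0.654654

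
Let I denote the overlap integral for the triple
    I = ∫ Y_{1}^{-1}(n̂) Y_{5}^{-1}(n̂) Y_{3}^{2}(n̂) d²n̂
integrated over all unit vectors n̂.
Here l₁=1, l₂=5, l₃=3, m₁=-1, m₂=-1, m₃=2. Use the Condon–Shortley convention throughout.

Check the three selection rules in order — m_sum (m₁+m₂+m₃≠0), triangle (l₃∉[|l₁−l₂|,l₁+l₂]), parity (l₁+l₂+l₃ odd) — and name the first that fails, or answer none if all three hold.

triangle

m₁+m₂+m₃ = -1 − 1 + 2 = 0  ✓
triangle: need |l₁−l₂| ≤ l₃ ≤ l₁+l₂ = [4,6]; l₃=3 is outside  ✗
parity: l₁+l₂+l₃ = 9 is odd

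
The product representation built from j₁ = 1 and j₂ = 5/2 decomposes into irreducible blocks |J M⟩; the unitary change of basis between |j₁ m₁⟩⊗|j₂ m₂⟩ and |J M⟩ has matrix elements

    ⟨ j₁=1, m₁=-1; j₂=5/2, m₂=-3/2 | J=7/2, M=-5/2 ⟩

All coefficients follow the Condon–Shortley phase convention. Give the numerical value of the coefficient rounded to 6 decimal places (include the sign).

+0.845154

triangle: 0!*2!*5!/8! = 240/40320
(j±m)!: 0!*2!*1!*4!*1!*6! = 34560
prefactor² = (2J+1)*Δ*N² = 11520/7
  k=0: +1/(0!*0!*2!*1!*0!*4!) = 1/48
Σ = 1/48  ⇒  CG² = 11520/7*(1/48)² = 5/7
CG = +√(5/7) = +0.845154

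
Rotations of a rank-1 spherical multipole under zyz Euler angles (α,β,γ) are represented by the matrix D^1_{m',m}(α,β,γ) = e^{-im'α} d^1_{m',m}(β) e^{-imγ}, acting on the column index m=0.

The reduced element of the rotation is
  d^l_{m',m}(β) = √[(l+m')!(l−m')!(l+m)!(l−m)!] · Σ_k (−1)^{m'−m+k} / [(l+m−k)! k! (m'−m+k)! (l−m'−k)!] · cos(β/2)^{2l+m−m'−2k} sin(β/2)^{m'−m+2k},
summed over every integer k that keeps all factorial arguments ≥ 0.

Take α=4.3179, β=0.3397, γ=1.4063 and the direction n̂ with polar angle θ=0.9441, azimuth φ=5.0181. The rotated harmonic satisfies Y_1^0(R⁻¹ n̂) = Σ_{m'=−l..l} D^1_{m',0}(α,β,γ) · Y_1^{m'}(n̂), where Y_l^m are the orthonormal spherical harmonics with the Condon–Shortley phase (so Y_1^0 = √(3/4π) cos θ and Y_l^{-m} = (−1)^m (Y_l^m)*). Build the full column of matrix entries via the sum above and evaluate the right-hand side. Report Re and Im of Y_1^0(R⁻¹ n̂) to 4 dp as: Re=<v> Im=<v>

Re=0.3710 Im=0.0000

Need the full column D^1_{m',0} for m'=−1..1 at α=4.3179, β=0.3397, γ=1.4063.
cos(β/2)=0.985610, sin(β/2)=0.169035
d^1_{-1,0}: single k=1 term ⇒ +0.235611;  D = -0.090554-0.217514i
d^1_{0,0}: k∈[0..1] ⇒ +0.971427 -0.028573 = +0.942855;  D = +0.942855+0.000000i
d^1_{1,0}: single k=0 term ⇒ -0.235611;  D = +0.090554-0.217514i
Y_1^{m'}(θ=0.9441,φ=5.0181) and Σ D·Y over m':
  (-0.0906-0.2175i)·(+0.0842+0.2669i)  (+0.9429+0.0000i)·(+0.2866+0.0000i)  (+0.0906-0.2175i)·(-0.0842+0.2669i)
Y_1^0(R⁻¹ n̂) = +0.371017+0.000000i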